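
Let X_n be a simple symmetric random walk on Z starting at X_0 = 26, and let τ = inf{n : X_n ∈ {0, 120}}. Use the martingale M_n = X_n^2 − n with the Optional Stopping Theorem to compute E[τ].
E[τ] = 2444

M_n = X_n^2 − n is a martingale (since E[X_{n+1}^2 | F_n] = X_n^2 + 1). By OST (τ has finite mean in a bounded region), E[M_τ] = E[M_0] = X_0^2 − 0 = 26^2 = 676. Also E[M_τ] = E[X_τ^2] − E[τ]. The walk exits at 0 or 120, with P(hit 120 first) = 26/120, so E[X_τ^2] = 120^2 · 26/120 + 0 = 3120. Thus E[τ] = E[X_τ^2] − E[M_τ] = 3120 − 676 = 2444 = 26(120 − 26) = 2444.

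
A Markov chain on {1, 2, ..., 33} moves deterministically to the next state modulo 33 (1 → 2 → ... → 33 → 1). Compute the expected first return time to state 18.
E[T_18 | X_0 = 18] = 33

The chain cycles deterministically, so starting at state 18 it returns in exactly 33 steps. Equivalently, the stationary distribution is uniform π_j = 1/33 for every state j, so by Kac's formula E[T_18] = 1/π_18 = 33.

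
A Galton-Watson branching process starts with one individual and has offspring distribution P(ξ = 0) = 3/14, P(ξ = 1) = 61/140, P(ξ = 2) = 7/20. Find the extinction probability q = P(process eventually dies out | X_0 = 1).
q = 30/49

The pgf is f(s) = 3/14 + 61/140·s + 7/20·s². The extinction probability q is the smallest fixed point of f in [0, 1]. Setting s = f(s):
  7/20·s² + (61/140 − 1)·s + 3/14 = 0
  7/20·s² − (3/14 + 7/20)·s + 3/14 = 0
which factors as (s − 1)·(7/20·s − 3/14) = 0, giving roots s = 1 and s = (3/14)/(7/20) = 30/49.
Mean offspring μ = 61/140 + 2·7/20 = 159/140 > 1 (supercritical), so q < 1. The extinction probability is the smaller root: q = (3/14)/(7/20) = 30/49.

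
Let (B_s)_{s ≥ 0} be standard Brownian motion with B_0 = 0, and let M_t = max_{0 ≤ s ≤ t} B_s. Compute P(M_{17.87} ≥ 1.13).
P(M_{17.87} ≥ 1.13) = 2·P(B_{17.87} ≥ 1.13) = 2(1 − Φ(1.13/√17.87)) ≈ 0.7892

By the reflection principle for Brownian motion, P(M_t ≥ a) = 2 · P(B_t ≥ a) for a ≥ 0. Since B_t ~ N(0, t), P(B_t ≥ 1.13) = 1 − Φ(1.13/√t) = 1 − Φ(1.13/√17.87) = 1 − Φ(0.2673). So
  P(M_{17.87} ≥ 1.13) = 2(1 − Φ(0.2673)) ≈ 0.7892.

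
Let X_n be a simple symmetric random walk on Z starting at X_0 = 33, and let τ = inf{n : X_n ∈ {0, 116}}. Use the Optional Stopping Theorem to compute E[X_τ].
E[X_τ] = 33

X_n is a martingale and τ is a bounded-mean stopping time (indeed τ is finite a.s. with bounded expectation since the walk is in a bounded region). By the OST, E[X_τ] = E[X_0] = 33. Equivalently: E[X_τ] = 116 · P(hit 116 first) + 0 · P(hit 0 first) = 116 · (33/116) = 33.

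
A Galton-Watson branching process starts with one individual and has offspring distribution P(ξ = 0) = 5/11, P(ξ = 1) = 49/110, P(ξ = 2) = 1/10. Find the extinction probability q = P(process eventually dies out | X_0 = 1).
q = 1

Mean offspring μ = 0·5/11 + 1·49/110 + 2·1/10 = 71/110 ≤ 1. For μ ≤ 1 with offspring not concentrated at 1, the Galton-Watson process goes extinct almost surely, so q = 1.
(Algebraic check: The pgf is f(s) = 5/11 + 49/110·s + 1/10·s². The extinction probability q is the smallest fixed point of f in [0, 1]. Setting s = f(s):
  1/10·s² + (49/110 − 1)·s + 5/11 = 0
  1/10·s² − (5/11 + 1/10)·s + 5/11 = 0
which factors as (s − 1)·(1/10·s − 5/11) = 0, giving roots s = 1 and s = (5/11)/(1/10) = 50/11. Since 50/11 ≥ 1, the smallest root in [0, 1] is s = 1.)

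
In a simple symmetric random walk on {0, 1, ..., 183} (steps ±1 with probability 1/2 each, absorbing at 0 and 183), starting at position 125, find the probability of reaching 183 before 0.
P(hit 183 before 0) = 125/183

Let u_k = P(hit 183 before 0 | start at k). Then u_0 = 0, u_183 = 1, and u_k = u_{k-1}/2 + u_{k+1}/2 for 1 ≤ k ≤ 182. This harmonic recurrence is solved by u_k = k/183, giving u_125 = 125/183.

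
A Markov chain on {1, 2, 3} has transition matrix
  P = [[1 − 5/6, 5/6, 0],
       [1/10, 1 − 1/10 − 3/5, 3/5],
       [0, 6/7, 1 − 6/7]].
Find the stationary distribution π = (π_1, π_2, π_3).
π = (6/91, 50/91, 5/13)

This is a birth-death chain on three states, which satisfies detailed balance: π_1 · P_{12} = π_2 · P_{21} and π_2 · P_{23} = π_3 · P_{32}.
From π_1 · 5/6 = π_2 · 1/10: π_2/π_1 = (5/6)/(1/10) = 25/3.
From π_2 · 3/5 = π_3 · 6/7: π_3/π_2 = (3/5)/(6/7) = 7/10.
Take π_1 proportional to 1; then unnormalized π = (1, 25/3, 35/6). Normalize by dividing by the sum 91/6:
  π = (6/91, 50/91, 5/13).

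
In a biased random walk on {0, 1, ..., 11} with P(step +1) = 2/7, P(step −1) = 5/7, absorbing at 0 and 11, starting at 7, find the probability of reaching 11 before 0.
P(hit 11 before 0) = (1 − (5/2)^7) / (1 − (5/2)^11) = 415984/16275359

Let u_k denote P(reach 11 before 0 | start at k). Boundary: u_0 = 0, u_11 = 1. Recurrence: u_k = 2/7·u_{k+1} + 5/7·u_{k-1} for 1 ≤ k ≤ 10. Try u_k = A + B·r^k with r = q/p = (5/7)/(2/7) = 5/2. Substitution satisfies the recurrence; boundary conditions give:
  u_k = (1 − r^k) / (1 − r^N) = (1 − (5/2)^7) / (1 − (5/2)^11) = 415984/16275359.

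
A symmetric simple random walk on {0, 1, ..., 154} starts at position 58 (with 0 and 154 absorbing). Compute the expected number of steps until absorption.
E[τ | X_0 = 58] = 5568

Let v_k = E[τ | X_0 = k]. Boundary: v_0 = v_154 = 0. Recurrence: v_k = 1 + (v_{k-1} + v_{k+1})/2 for 1 ≤ k ≤ 153. The particular solution to v_k − (v_{k-1} + v_{k+1})/2 = 1 is v_k = −k^2. Adding homogeneous solution A + B k and matching boundaries gives v_k = k (154 − k). Substituting k = 58: v_58 = 58 · 96 = 5568.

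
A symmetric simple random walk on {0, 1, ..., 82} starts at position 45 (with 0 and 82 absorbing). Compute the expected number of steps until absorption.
E[τ | X_0 = 45] = 1665

Let v_k = E[τ | X_0 = k]. Boundary: v_0 = v_82 = 0. Recurrence: v_k = 1 + (v_{k-1} + v_{k+1})/2 for 1 ≤ k ≤ 81. The particular solution to v_k − (v_{k-1} + v_{k+1})/2 = 1 is v_k = −k^2. Adding homogeneous solution A + B k and matching boundaries gives v_k = k (82 − k). Substituting k = 45: v_45 = 45 · 37 = 1665.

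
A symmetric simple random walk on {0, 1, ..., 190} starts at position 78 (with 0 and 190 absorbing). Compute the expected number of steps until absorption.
E[τ | X_0 = 78] = 8736

Let v_k = E[τ | X_0 = k]. Boundary: v_0 = v_190 = 0. Recurrence: v_k = 1 + (v_{k-1} + v_{k+1})/2 for 1 ≤ k ≤ 189. The particular solution to v_k − (v_{k-1} + v_{k+1})/2 = 1 is v_k = −k^2. Adding homogeneous solution A + B k and matching boundaries gives v_k = k (190 − k). Substituting k = 78: v_78 = 78 · 112 = 8736.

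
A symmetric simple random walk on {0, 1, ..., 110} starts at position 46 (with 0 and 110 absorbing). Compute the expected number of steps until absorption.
E[τ | X_0 = 46] = 2944

Let v_k = E[τ | X_0 = k]. Boundary: v_0 = v_110 = 0. Recurrence: v_k = 1 + (v_{k-1} + v_{k+1})/2 for 1 ≤ k ≤ 109. The particular solution to v_k − (v_{k-1} + v_{k+1})/2 = 1 is v_k = −k^2. Adding homogeneous solution A + B k and matching boundaries gives v_k = k (110 − k). Substituting k = 46: v_46 = 46 · 64 = 2944.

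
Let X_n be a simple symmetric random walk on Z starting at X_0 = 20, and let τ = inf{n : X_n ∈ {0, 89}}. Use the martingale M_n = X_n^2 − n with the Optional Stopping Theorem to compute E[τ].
E[τ] = 1380

M_n = X_n^2 − n is a martingale (since E[X_{n+1}^2 | F_n] = X_n^2 + 1). By OST (τ has finite mean in a bounded region), E[M_τ] = E[M_0] = X_0^2 − 0 = 20^2 = 400. Also E[M_τ] = E[X_τ^2] − E[τ]. The walk exits at 0 or 89, with P(hit 89 first) = 20/89, so E[X_τ^2] = 89^2 · 20/89 + 0 = 1780. Thus E[τ] = E[X_τ^2] − E[M_τ] = 1780 − 400 = 1380 = 20(89 − 20) = 1380.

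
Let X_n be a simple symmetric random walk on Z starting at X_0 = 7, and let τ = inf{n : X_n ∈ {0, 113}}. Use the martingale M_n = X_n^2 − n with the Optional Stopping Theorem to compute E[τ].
E[τ] = 742

M_n = X_n^2 − n is a martingale (since E[X_{n+1}^2 | F_n] = X_n^2 + 1). By OST (τ has finite mean in a bounded region), E[M_τ] = E[M_0] = X_0^2 − 0 = 7^2 = 49. Also E[M_τ] = E[X_τ^2] − E[τ]. The walk exits at 0 or 113, with P(hit 113 first) = 7/113, so E[X_τ^2] = 113^2 · 7/113 + 0 = 791. Thus E[τ] = E[X_τ^2] − E[M_τ] = 791 − 49 = 742 = 7(113 − 7) = 742.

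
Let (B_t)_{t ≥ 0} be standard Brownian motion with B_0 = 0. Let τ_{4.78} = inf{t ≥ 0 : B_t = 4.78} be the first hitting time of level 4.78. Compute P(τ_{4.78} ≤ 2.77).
P(τ_{4.78} ≤ 2.77) = 2(1 − Φ(4.78/√2.77)) = 2(1 − Φ(2.8720)) ≈ 0.0041

By the reflection principle for standard BM, P(τ_b ≤ t) = 2 · P(B_t ≥ b). Since B_t ~ N(0, t), P(B_t ≥ 4.78) = 1 − Φ(4.78/√t) = 1 − Φ(4.78/√2.77) = 1 − Φ(2.8720) ≈ 0.00204. Doubling: P(τ_{4.78} ≤ 2.77) ≈ 2 · 0.00204 = 0.00408 ≈ 0.0041.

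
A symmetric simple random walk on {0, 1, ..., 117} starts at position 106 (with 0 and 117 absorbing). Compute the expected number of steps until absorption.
E[τ | X_0 = 106] = 1166

Let v_k = E[τ | X_0 = k]. Boundary: v_0 = v_117 = 0. Recurrence: v_k = 1 + (v_{k-1} + v_{k+1})/2 for 1 ≤ k ≤ 116. The particular solution to v_k − (v_{k-1} + v_{k+1})/2 = 1 is v_k = −k^2. Adding homogeneous solution A + B k and matching boundaries gives v_k = k (117 − k). Substituting k = 106: v_106 = 106 · 11 = 1166.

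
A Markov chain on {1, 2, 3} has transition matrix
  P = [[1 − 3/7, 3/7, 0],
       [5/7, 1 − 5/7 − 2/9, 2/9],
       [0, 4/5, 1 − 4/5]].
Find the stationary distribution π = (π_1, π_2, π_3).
π = (30/53, 18/53, 5/53)

This is a birth-death chain on three states, which satisfies detailed balance: π_1 · P_{12} = π_2 · P_{21} and π_2 · P_{23} = π_3 · P_{32}.
From π_1 · 3/7 = π_2 · 5/7: π_2/π_1 = (3/7)/(5/7) = 3/5.
From π_2 · 2/9 = π_3 · 4/5: π_3/π_2 = (2/9)/(4/5) = 5/18.
Take π_1 proportional to 1; then unnormalized π = (1, 3/5, 1/6). Normalize by dividing by the sum 53/30:
  π = (30/53, 18/53, 5/53).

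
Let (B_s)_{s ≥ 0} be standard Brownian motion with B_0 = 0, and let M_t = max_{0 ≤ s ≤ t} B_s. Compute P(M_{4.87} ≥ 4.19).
P(M_{4.87} ≥ 4.19) = 2·P(B_{4.87} ≥ 4.19) = 2(1 − Φ(4.19/√4.87)) ≈ 0.0576

By the reflection principle for Brownian motion, P(M_t ≥ a) = 2 · P(B_t ≥ a) for a ≥ 0. Since B_t ~ N(0, t), P(B_t ≥ 4.19) = 1 − Φ(4.19/√t) = 1 − Φ(4.19/√4.87) = 1 − Φ(1.8987). So
  P(M_{4.87} ≥ 4.19) = 2(1 − Φ(1.8987)) ≈ 0.0576.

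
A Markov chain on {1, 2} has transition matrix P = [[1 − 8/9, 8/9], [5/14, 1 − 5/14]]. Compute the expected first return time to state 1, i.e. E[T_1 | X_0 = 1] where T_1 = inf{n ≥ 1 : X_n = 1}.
E[T_1 | X_0 = 1] = 1/π_1 = 157/45

For an irreducible recurrent Markov chain with stationary distribution π, E[T_i | X_0 = i] = 1/π_i (Kac's formula). Here π_1 = (5/14)/(8/9 + 5/14) = (5/14)/(157/126) = 45/157, so E[T_1 | X_0 = 1] = 1/π_1 = (8/9 + 5/14)/(5/14) = (157/126)/(5/14) = 157/45.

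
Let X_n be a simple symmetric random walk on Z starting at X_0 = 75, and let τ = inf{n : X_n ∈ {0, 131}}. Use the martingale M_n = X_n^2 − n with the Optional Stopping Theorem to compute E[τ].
E[τ] = 4200

M_n = X_n^2 − n is a martingale (since E[X_{n+1}^2 | F_n] = X_n^2 + 1). By OST (τ has finite mean in a bounded region), E[M_τ] = E[M_0] = X_0^2 − 0 = 75^2 = 5625. Also E[M_τ] = E[X_τ^2] − E[τ]. The walk exits at 0 or 131, with P(hit 131 first) = 75/131, so E[X_τ^2] = 131^2 · 75/131 + 0 = 9825. Thus E[τ] = E[X_τ^2] − E[M_τ] = 9825 − 5625 = 4200 = 75(131 − 75) = 4200.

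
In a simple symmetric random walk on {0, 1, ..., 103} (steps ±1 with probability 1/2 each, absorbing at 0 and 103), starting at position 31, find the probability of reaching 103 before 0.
P(hit 103 before 0) = 31/103

Let u_k = P(hit 103 before 0 | start at k). Then u_0 = 0, u_103 = 1, and u_k = u_{k-1}/2 + u_{k+1}/2 for 1 ≤ k ≤ 102. This harmonic recurrence is solved by u_k = k/103, giving u_31 = 31/103.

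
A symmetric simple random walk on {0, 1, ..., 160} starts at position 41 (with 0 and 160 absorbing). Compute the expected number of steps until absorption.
E[τ | X_0 = 41] = 4879

Let v_k = E[τ | X_0 = k]. Boundary: v_0 = v_160 = 0. Recurrence: v_k = 1 + (v_{k-1} + v_{k+1})/2 for 1 ≤ k ≤ 159. The particular solution to v_k − (v_{k-1} + v_{k+1})/2 = 1 is v_k = −k^2. Adding homogeneous solution A + B k and matching boundaries gives v_k = k (160 − k). Substituting k = 41: v_41 = 41 · 119 = 4879.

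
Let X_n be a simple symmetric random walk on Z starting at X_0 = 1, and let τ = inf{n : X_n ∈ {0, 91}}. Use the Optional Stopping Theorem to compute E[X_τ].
E[X_τ] = 1

X_n is a martingale and τ is a bounded-mean stopping time (indeed τ is finite a.s. with bounded expectation since the walk is in a bounded region). By the OST, E[X_τ] = E[X_0] = 1. Equivalently: E[X_τ] = 91 · P(hit 91 first) + 0 · P(hit 0 first) = 91 · (1/91) = 1.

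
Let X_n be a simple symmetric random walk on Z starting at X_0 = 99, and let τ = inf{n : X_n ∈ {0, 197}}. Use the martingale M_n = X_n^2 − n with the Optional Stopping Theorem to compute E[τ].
E[τ] = 9702

M_n = X_n^2 − n is a martingale (since E[X_{n+1}^2 | F_n] = X_n^2 + 1). By OST (τ has finite mean in a bounded region), E[M_τ] = E[M_0] = X_0^2 − 0 = 99^2 = 9801. Also E[M_τ] = E[X_τ^2] − E[τ]. The walk exits at 0 or 197, with P(hit 197 first) = 99/197, so E[X_τ^2] = 197^2 · 99/197 + 0 = 19503. Thus E[τ] = E[X_τ^2] − E[M_τ] = 19503 − 9801 = 9702 = 99(197 − 99) = 9702.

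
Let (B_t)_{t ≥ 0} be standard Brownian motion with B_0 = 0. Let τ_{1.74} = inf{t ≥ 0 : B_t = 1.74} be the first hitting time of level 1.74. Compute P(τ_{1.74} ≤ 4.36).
P(τ_{1.74} ≤ 4.36) = 2(1 − Φ(1.74/√4.36)) = 2(1 − Φ(0.8333)) ≈ 0.4047

By the reflection principle for standard BM, P(τ_b ≤ t) = 2 · P(B_t ≥ b). Since B_t ~ N(0, t), P(B_t ≥ 1.74) = 1 − Φ(1.74/√t) = 1 − Φ(1.74/√4.36) = 1 − Φ(0.8333) ≈ 0.20234. Doubling: P(τ_{1.74} ≤ 4.36) ≈ 2 · 0.20234 = 0.40468 ≈ 0.4047.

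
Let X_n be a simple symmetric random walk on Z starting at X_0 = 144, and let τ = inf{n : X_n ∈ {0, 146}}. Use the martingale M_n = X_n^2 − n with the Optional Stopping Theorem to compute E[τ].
E[τ] = 288

M_n = X_n^2 − n is a martingale (since E[X_{n+1}^2 | F_n] = X_n^2 + 1). By OST (τ has finite mean in a bounded region), E[M_τ] = E[M_0] = X_0^2 − 0 = 144^2 = 20736. Also E[M_τ] = E[X_τ^2] − E[τ]. The walk exits at 0 or 146, with P(hit 146 first) = 144/146, so E[X_τ^2] = 146^2 · 144/146 + 0 = 21024. Thus E[τ] = E[X_τ^2] − E[M_τ] = 21024 − 20736 = 288 = 144(146 − 144) = 288.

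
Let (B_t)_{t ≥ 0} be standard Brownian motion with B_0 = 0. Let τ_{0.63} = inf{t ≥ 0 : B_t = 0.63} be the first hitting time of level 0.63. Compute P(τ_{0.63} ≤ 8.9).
P(τ_{0.63} ≤ 8.9) = 2(1 − Φ(0.63/√8.9)) = 2(1 − Φ(0.2112)) ≈ 0.8327

By the reflection principle for standard BM, P(τ_b ≤ t) = 2 · P(B_t ≥ b). Since B_t ~ N(0, t), P(B_t ≥ 0.63) = 1 − Φ(0.63/√t) = 1 − Φ(0.63/√8.9) = 1 − Φ(0.2112) ≈ 0.41637. Doubling: P(τ_{0.63} ≤ 8.9) ≈ 2 · 0.41637 = 0.83274 ≈ 0.8327.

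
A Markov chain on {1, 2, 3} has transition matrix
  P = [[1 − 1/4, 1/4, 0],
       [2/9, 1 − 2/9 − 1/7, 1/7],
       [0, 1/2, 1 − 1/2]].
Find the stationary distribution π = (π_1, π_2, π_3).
π = (56/137, 63/137, 18/137)

This is a birth-death chain on three states, which satisfies detailed balance: π_1 · P_{12} = π_2 · P_{21} and π_2 · P_{23} = π_3 · P_{32}.
From π_1 · 1/4 = π_2 · 2/9: π_2/π_1 = (1/4)/(2/9) = 9/8.
From π_2 · 1/7 = π_3 · 1/2: π_3/π_2 = (1/7)/(1/2) = 2/7.
Take π_1 proportional to 1; then unnormalized π = (1, 9/8, 9/28). Normalize by dividing by the sum 137/56:
  π = (56/137, 63/137, 18/137).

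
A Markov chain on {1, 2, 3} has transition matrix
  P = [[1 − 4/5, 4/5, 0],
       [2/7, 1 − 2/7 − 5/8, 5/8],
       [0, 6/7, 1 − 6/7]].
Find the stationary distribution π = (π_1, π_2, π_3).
π = (120/701, 336/701, 245/701)

This is a birth-death chain on three states, which satisfies detailed balance: π_1 · P_{12} = π_2 · P_{21} and π_2 · P_{23} = π_3 · P_{32}.
From π_1 · 4/5 = π_2 · 2/7: π_2/π_1 = (4/5)/(2/7) = 14/5.
From π_2 · 5/8 = π_3 · 6/7: π_3/π_2 = (5/8)/(6/7) = 35/48.
Take π_1 proportional to 1; then unnormalized π = (1, 14/5, 49/24). Normalize by dividing by the sum 701/120:
  π = (120/701, 336/701, 245/701).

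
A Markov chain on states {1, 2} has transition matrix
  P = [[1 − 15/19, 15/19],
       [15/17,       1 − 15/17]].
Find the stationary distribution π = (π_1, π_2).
π_1 = 19/36, π_2 = 17/36

Solve πP = π with π_1 + π_2 = 1. From πP = π: π_1 · (1 − 15/19) + π_2 · 15/17 = π_1 ⇒ π_2 · 15/17 = π_1 · 15/19 ⇒ π_2/π_1 = (15/19)/(15/17) = 17/19. Together with π_1 + π_2 = 1:
  π_1 = (15/17)/(15/19 + 15/17) = (15/17)/(540/323) = 19/36,
  π_2 = (15/19)/(15/19 + 15/17) = (15/19)/(540/323) = 17/36.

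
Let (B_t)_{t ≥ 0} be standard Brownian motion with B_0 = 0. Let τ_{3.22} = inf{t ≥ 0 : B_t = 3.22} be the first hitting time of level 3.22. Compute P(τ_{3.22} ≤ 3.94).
P(τ_{3.22} ≤ 3.94) = 2(1 − Φ(3.22/√3.94)) = 2(1 − Φ(1.6222)) ≈ 0.1048

By the reflection principle for standard BM, P(τ_b ≤ t) = 2 · P(B_t ≥ b). Since B_t ~ N(0, t), P(B_t ≥ 3.22) = 1 − Φ(3.22/√t) = 1 − Φ(3.22/√3.94) = 1 − Φ(1.6222) ≈ 0.05238. Doubling: P(τ_{3.22} ≤ 3.94) ≈ 2 · 0.05238 = 0.10476 ≈ 0.1048.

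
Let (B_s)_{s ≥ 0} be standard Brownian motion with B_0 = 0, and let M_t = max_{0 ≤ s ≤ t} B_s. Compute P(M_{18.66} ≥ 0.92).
P(M_{18.66} ≥ 0.92) = 2·P(B_{18.66} ≥ 0.92) = 2(1 − Φ(0.92/√18.66)) ≈ 0.8313

By the reflection principle for Brownian motion, P(M_t ≥ a) = 2 · P(B_t ≥ a) for a ≥ 0. Since B_t ~ N(0, t), P(B_t ≥ 0.92) = 1 − Φ(0.92/√t) = 1 − Φ(0.92/√18.66) = 1 − Φ(0.2130). So
  P(M_{18.66} ≥ 0.92) = 2(1 − Φ(0.2130)) ≈ 0.8313.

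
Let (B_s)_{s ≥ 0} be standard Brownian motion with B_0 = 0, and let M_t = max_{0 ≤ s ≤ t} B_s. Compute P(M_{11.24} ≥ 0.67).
P(M_{11.24} ≥ 0.67) = 2·P(B_{11.24} ≥ 0.67) = 2(1 − Φ(0.67/√11.24)) ≈ 0.8416

By the reflection principle for Brownian motion, P(M_t ≥ a) = 2 · P(B_t ≥ a) for a ≥ 0. Since B_t ~ N(0, t), P(B_t ≥ 0.67) = 1 − Φ(0.67/√t) = 1 − Φ(0.67/√11.24) = 1 − Φ(0.1998). So
  P(M_{11.24} ≥ 0.67) = 2(1 − Φ(0.1998)) ≈ 0.8416.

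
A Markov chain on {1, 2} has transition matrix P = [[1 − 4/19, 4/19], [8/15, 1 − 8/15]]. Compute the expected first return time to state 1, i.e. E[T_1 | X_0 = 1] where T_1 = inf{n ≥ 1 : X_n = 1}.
E[T_1 | X_0 = 1] = 1/π_1 = 53/38

For an irreducible recurrent Markov chain with stationary distribution π, E[T_i | X_0 = i] = 1/π_i (Kac's formula). Here π_1 = (8/15)/(4/19 + 8/15) = (8/15)/(212/285) = 38/53, so E[T_1 | X_0 = 1] = 1/π_1 = (4/19 + 8/15)/(8/15) = (212/285)/(8/15) = 53/38.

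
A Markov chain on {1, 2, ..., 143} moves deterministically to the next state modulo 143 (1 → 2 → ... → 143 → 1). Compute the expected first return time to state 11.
E[T_11 | X_0 = 11] = 143

The chain cycles deterministically, so starting at state 11 it returns in exactly 143 steps. Equivalently, the stationary distribution is uniform π_j = 1/143 for every state j, so by Kac's formula E[T_11] = 1/π_11 = 143.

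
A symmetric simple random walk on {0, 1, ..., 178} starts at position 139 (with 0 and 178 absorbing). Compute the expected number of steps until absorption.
E[τ | X_0 = 139] = 5421

Let v_k = E[τ | X_0 = k]. Boundary: v_0 = v_178 = 0. Recurrence: v_k = 1 + (v_{k-1} + v_{k+1})/2 for 1 ≤ k ≤ 177. The particular solution to v_k − (v_{k-1} + v_{k+1})/2 = 1 is v_k = −k^2. Adding homogeneous solution A + B k and matching boundaries gives v_k = k (178 − k). Substituting k = 139: v_139 = 139 · 39 = 5421.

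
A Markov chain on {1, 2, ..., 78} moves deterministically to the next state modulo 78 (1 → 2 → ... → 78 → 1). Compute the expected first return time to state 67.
E[T_67 | X_0 = 67] = 78

The chain cycles deterministically, so starting at state 67 it returns in exactly 78 steps. Equivalently, the stationary distribution is uniform π_j = 1/78 for every state j, so by Kac's formula E[T_67] = 1/π_67 = 78.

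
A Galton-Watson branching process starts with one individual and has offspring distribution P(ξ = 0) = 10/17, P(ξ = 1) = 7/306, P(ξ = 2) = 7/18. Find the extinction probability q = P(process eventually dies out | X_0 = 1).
q = 1

Mean offspring μ = 0·10/17 + 1·7/306 + 2·7/18 = 245/306 ≤ 1. For μ ≤ 1 with offspring not concentrated at 1, the Galton-Watson process goes extinct almost surely, so q = 1.
(Algebraic check: The pgf is f(s) = 10/17 + 7/306·s + 7/18·s². The extinction probability q is the smallest fixed point of f in [0, 1]. Setting s = f(s):
  7/18·s² + (7/306 − 1)·s + 10/17 = 0
  7/18·s² − (10/17 + 7/18)·s + 10/17 = 0
which factors as (s − 1)·(7/18·s − 10/17) = 0, giving roots s = 1 and s = (10/17)/(7/18) = 180/119. Since 180/119 ≥ 1, the smallest root in [0, 1] is s = 1.)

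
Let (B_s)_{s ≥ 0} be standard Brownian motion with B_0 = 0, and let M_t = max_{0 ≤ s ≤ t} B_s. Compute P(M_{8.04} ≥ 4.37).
P(M_{8.04} ≥ 4.37) = 2·P(B_{8.04} ≥ 4.37) = 2(1 − Φ(4.37/√8.04)) ≈ 0.1233

By the reflection principle for Brownian motion, P(M_t ≥ a) = 2 · P(B_t ≥ a) for a ≥ 0. Since B_t ~ N(0, t), P(B_t ≥ 4.37) = 1 − Φ(4.37/√t) = 1 − Φ(4.37/√8.04) = 1 − Φ(1.5412). So
  P(M_{8.04} ≥ 4.37) = 2(1 − Φ(1.5412)) ≈ 0.1233.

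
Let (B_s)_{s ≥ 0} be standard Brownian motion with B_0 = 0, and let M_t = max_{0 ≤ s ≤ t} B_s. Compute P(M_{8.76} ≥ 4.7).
P(M_{8.76} ≥ 4.7) = 2·P(B_{8.76} ≥ 4.7) = 2(1 − Φ(4.7/√8.76)) ≈ 0.1123

By the reflection principle for Brownian motion, P(M_t ≥ a) = 2 · P(B_t ≥ a) for a ≥ 0. Since B_t ~ N(0, t), P(B_t ≥ 4.7) = 1 − Φ(4.7/√t) = 1 − Φ(4.7/√8.76) = 1 − Φ(1.5880). So
  P(M_{8.76} ≥ 4.7) = 2(1 − Φ(1.5880)) ≈ 0.1123.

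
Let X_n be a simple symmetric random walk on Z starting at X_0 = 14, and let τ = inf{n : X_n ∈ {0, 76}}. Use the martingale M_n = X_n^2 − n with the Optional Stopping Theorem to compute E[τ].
E[τ] = 868

M_n = X_n^2 − n is a martingale (since E[X_{n+1}^2 | F_n] = X_n^2 + 1). By OST (τ has finite mean in a bounded region), E[M_τ] = E[M_0] = X_0^2 − 0 = 14^2 = 196. Also E[M_τ] = E[X_τ^2] − E[τ]. The walk exits at 0 or 76, with P(hit 76 first) = 14/76, so E[X_τ^2] = 76^2 · 14/76 + 0 = 1064. Thus E[τ] = E[X_τ^2] − E[M_τ] = 1064 − 196 = 868 = 14(76 − 14) = 868.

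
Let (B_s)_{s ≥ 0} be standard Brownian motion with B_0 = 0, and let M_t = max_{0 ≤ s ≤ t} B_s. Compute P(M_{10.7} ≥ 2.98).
P(M_{10.7} ≥ 2.98) = 2·P(B_{10.7} ≥ 2.98) = 2(1 − Φ(2.98/√10.7)) ≈ 0.3623

By the reflection principle for Brownian motion, P(M_t ≥ a) = 2 · P(B_t ≥ a) for a ≥ 0. Since B_t ~ N(0, t), P(B_t ≥ 2.98) = 1 − Φ(2.98/√t) = 1 − Φ(2.98/√10.7) = 1 − Φ(0.9110). So
  P(M_{10.7} ≥ 2.98) = 2(1 − Φ(0.9110)) ≈ 0.3623.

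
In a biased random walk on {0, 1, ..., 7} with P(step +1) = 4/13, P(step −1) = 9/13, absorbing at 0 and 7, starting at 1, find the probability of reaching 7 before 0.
P(hit 7 before 0) = (1 − (9/4)^1) / (1 − (9/4)^7) = 4096/953317

Let u_k denote P(reach 7 before 0 | start at k). Boundary: u_0 = 0, u_7 = 1. Recurrence: u_k = 4/13·u_{k+1} + 9/13·u_{k-1} for 1 ≤ k ≤ 6. Try u_k = A + B·r^k with r = q/p = (9/13)/(4/13) = 9/4. Substitution satisfies the recurrence; boundary conditions give:
  u_k = (1 − r^k) / (1 − r^N) = (1 − (9/4)^1) / (1 − (9/4)^7) = 4096/953317.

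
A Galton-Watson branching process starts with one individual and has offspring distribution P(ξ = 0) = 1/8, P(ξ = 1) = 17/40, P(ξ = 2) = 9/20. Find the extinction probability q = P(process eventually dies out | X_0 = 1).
q = 5/18

The pgf is f(s) = 1/8 + 17/40·s + 9/20·s². The extinction probability q is the smallest fixed point of f in [0, 1]. Setting s = f(s):
  9/20·s² + (17/40 − 1)·s + 1/8 = 0
  9/20·s² − (1/8 + 9/20)·s + 1/8 = 0
which factors as (s − 1)·(9/20·s − 1/8) = 0, giving roots s = 1 and s = (1/8)/(9/20) = 5/18.
Mean offspring μ = 17/40 + 2·9/20 = 53/40 > 1 (supercritical), so q < 1. The extinction probability is the smaller root: q = (1/8)/(9/20) = 5/18.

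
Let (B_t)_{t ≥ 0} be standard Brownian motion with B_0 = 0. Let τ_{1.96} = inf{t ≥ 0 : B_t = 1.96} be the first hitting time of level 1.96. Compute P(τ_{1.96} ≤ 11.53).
P(τ_{1.96} ≤ 11.53) = 2(1 − Φ(1.96/√11.53)) = 2(1 − Φ(0.5772)) ≈ 0.5638

By the reflection principle for standard BM, P(τ_b ≤ t) = 2 · P(B_t ≥ b). Since B_t ~ N(0, t), P(B_t ≥ 1.96) = 1 − Φ(1.96/√t) = 1 − Φ(1.96/√11.53) = 1 − Φ(0.5772) ≈ 0.28190. Doubling: P(τ_{1.96} ≤ 11.53) ≈ 2 · 0.28190 = 0.56380 ≈ 0.5638.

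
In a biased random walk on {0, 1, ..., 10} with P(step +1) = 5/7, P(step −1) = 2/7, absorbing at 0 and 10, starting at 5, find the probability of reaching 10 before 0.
P(hit 10 before 0) = (1 − (2/5)^5) / (1 − (2/5)^10) = 3125/3157

Let u_k denote P(reach 10 before 0 | start at k). Boundary: u_0 = 0, u_10 = 1. Recurrence: u_k = 5/7·u_{k+1} + 2/7·u_{k-1} for 1 ≤ k ≤ 9. Try u_k = A + B·r^k with r = q/p = (2/7)/(5/7) = 2/5. Substitution satisfies the recurrence; boundary conditions give:
  u_k = (1 − r^k) / (1 − r^N) = (1 − (2/5)^5) / (1 − (2/5)^10) = 3125/3157.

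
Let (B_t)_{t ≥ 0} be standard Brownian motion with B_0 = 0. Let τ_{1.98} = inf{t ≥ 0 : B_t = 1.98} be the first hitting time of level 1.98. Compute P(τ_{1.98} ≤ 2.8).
P(τ_{1.98} ≤ 2.8) = 2(1 − Φ(1.98/√2.8)) = 2(1 − Φ(1.1833)) ≈ 0.2367

By the reflection principle for standard BM, P(τ_b ≤ t) = 2 · P(B_t ≥ b). Since B_t ~ N(0, t), P(B_t ≥ 1.98) = 1 − Φ(1.98/√t) = 1 − Φ(1.98/√2.8) = 1 − Φ(1.1833) ≈ 0.11835. Doubling: P(τ_{1.98} ≤ 2.8) ≈ 2 · 0.11835 = 0.23670 ≈ 0.2367.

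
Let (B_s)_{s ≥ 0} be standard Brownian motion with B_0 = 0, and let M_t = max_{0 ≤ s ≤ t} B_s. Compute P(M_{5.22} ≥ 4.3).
P(M_{5.22} ≥ 4.3) = 2·P(B_{5.22} ≥ 4.3) = 2(1 − Φ(4.3/√5.22)) ≈ 0.0598

By the reflection principle for Brownian motion, P(M_t ≥ a) = 2 · P(B_t ≥ a) for a ≥ 0. Since B_t ~ N(0, t), P(B_t ≥ 4.3) = 1 − Φ(4.3/√t) = 1 − Φ(4.3/√5.22) = 1 − Φ(1.8821). So
  P(M_{5.22} ≥ 4.3) = 2(1 − Φ(1.8821)) ≈ 0.0598.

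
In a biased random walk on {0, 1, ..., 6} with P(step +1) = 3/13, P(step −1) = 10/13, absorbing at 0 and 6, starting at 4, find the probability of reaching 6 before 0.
P(hit 6 before 0) = (1 − (10/3)^4) / (1 − (10/3)^6) = 981/10981

Let u_k denote P(reach 6 before 0 | start at k). Boundary: u_0 = 0, u_6 = 1. Recurrence: u_k = 3/13·u_{k+1} + 10/13·u_{k-1} for 1 ≤ k ≤ 5. Try u_k = A + B·r^k with r = q/p = (10/13)/(3/13) = 10/3. Substitution satisfies the recurrence; boundary conditions give:
  u_k = (1 − r^k) / (1 − r^N) = (1 − (10/3)^4) / (1 − (10/3)^6) = 981/10981.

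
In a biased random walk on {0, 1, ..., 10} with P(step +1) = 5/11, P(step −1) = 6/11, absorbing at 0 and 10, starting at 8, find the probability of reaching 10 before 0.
P(hit 10 before 0) = (1 − (6/5)^8) / (1 − (6/5)^10) = 2929525/4609141

Let u_k denote P(reach 10 before 0 | start at k). Boundary: u_0 = 0, u_10 = 1. Recurrence: u_k = 5/11·u_{k+1} + 6/11·u_{k-1} for 1 ≤ k ≤ 9. Try u_k = A + B·r^k with r = q/p = (6/11)/(5/11) = 6/5. Substitution satisfies the recurrence; boundary conditions give:
  u_k = (1 − r^k) / (1 − r^N) = (1 − (6/5)^8) / (1 − (6/5)^10) = 2929525/4609141.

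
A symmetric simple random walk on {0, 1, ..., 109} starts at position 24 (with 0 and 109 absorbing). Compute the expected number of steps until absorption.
E[τ | X_0 = 24] = 2040

Let v_k = E[τ | X_0 = k]. Boundary: v_0 = v_109 = 0. Recurrence: v_k = 1 + (v_{k-1} + v_{k+1})/2 for 1 ≤ k ≤ 108. The particular solution to v_k − (v_{k-1} + v_{k+1})/2 = 1 is v_k = −k^2. Adding homogeneous solution A + B k and matching boundaries gives v_k = k (109 − k). Substituting k = 24: v_24 = 24 · 85 = 2040.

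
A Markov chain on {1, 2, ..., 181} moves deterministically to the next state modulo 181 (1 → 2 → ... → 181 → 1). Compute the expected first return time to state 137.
E[T_137 | X_0 = 137] = 181

The chain cycles deterministically, so starting at state 137 it returns in exactly 181 steps. Equivalently, the stationary distribution is uniform π_j = 1/181 for every state j, so by Kac's formula E[T_137] = 1/π_137 = 181.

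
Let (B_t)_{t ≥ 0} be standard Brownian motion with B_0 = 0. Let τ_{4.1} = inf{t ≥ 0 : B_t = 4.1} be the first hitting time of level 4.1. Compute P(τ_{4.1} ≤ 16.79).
P(τ_{4.1} ≤ 16.79) = 2(1 − Φ(4.1/√16.79)) = 2(1 − Φ(1.0006)) ≈ 0.3170

By the reflection principle for standard BM, P(τ_b ≤ t) = 2 · P(B_t ≥ b). Since B_t ~ N(0, t), P(B_t ≥ 4.1) = 1 − Φ(4.1/√t) = 1 − Φ(4.1/√16.79) = 1 − Φ(1.0006) ≈ 0.15851. Doubling: P(τ_{4.1} ≤ 16.79) ≈ 2 · 0.15851 = 0.31702 ≈ 0.3170.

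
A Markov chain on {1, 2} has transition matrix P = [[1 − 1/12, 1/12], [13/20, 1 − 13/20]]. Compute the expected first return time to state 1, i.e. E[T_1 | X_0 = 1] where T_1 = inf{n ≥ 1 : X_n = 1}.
E[T_1 | X_0 = 1] = 1/π_1 = 44/39

For an irreducible recurrent Markov chain with stationary distribution π, E[T_i | X_0 = i] = 1/π_i (Kac's formula). Here π_1 = (13/20)/(1/12 + 13/20) = (13/20)/(11/15) = 39/44, so E[T_1 | X_0 = 1] = 1/π_1 = (1/12 + 13/20)/(13/20) = (11/15)/(13/20) = 44/39.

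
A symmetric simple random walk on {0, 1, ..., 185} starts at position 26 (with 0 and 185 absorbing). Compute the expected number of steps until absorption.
E[τ | X_0 = 26] = 4134

Let v_k = E[τ | X_0 = k]. Boundary: v_0 = v_185 = 0. Recurrence: v_k = 1 + (v_{k-1} + v_{k+1})/2 for 1 ≤ k ≤ 184. The particular solution to v_k − (v_{k-1} + v_{k+1})/2 = 1 is v_k = −k^2. Adding homogeneous solution A + B k and matching boundaries gives v_k = k (185 − k). Substituting k = 26: v_26 = 26 · 159 = 4134.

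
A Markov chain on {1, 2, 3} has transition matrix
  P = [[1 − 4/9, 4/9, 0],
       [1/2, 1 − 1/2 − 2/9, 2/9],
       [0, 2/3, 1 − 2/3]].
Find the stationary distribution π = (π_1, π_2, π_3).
π = (27/59, 24/59, 8/59)

This is a birth-death chain on three states, which satisfies detailed balance: π_1 · P_{12} = π_2 · P_{21} and π_2 · P_{23} = π_3 · P_{32}.
From π_1 · 4/9 = π_2 · 1/2: π_2/π_1 = (4/9)/(1/2) = 8/9.
From π_2 · 2/9 = π_3 · 2/3: π_3/π_2 = (2/9)/(2/3) = 1/3.
Take π_1 proportional to 1; then unnormalized π = (1, 8/9, 8/27). Normalize by dividing by the sum 59/27:
  π = (27/59, 24/59, 8/59).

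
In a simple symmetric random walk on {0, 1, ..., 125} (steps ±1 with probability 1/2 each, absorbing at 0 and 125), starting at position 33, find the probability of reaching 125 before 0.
P(hit 125 before 0) = 33/125

Let u_k = P(hit 125 before 0 | start at k). Then u_0 = 0, u_125 = 1, and u_k = u_{k-1}/2 + u_{k+1}/2 for 1 ≤ k ≤ 124. This harmonic recurrence is solved by u_k = k/125, giving u_33 = 33/125.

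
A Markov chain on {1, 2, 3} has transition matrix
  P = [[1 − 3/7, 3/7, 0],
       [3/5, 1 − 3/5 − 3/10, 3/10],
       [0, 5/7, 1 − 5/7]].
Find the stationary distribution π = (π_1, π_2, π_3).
π = (70/141, 50/141, 7/47)

This is a birth-death chain on three states, which satisfies detailed balance: π_1 · P_{12} = π_2 · P_{21} and π_2 · P_{23} = π_3 · P_{32}.
From π_1 · 3/7 = π_2 · 3/5: π_2/π_1 = (3/7)/(3/5) = 5/7.
From π_2 · 3/10 = π_3 · 5/7: π_3/π_2 = (3/10)/(5/7) = 21/50.
Take π_1 proportional to 1; then unnormalized π = (1, 5/7, 3/10). Normalize by dividing by the sum 141/70:
  π = (70/141, 50/141, 7/47).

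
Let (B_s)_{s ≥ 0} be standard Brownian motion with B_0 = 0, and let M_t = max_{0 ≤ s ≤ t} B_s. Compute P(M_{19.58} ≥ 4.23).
P(M_{19.58} ≥ 4.23) = 2·P(B_{19.58} ≥ 4.23) = 2(1 − Φ(4.23/√19.58)) ≈ 0.3391

By the reflection principle for Brownian motion, P(M_t ≥ a) = 2 · P(B_t ≥ a) for a ≥ 0. Since B_t ~ N(0, t), P(B_t ≥ 4.23) = 1 − Φ(4.23/√t) = 1 − Φ(4.23/√19.58) = 1 − Φ(0.9559). So
  P(M_{19.58} ≥ 4.23) = 2(1 − Φ(0.9559)) ≈ 0.3391.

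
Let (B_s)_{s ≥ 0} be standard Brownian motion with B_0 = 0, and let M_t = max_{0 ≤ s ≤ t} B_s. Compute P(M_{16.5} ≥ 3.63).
P(M_{16.5} ≥ 3.63) = 2·P(B_{16.5} ≥ 3.63) = 2(1 − Φ(3.63/√16.5)) ≈ 0.3715

By the reflection principle for Brownian motion, P(M_t ≥ a) = 2 · P(B_t ≥ a) for a ≥ 0. Since B_t ~ N(0, t), P(B_t ≥ 3.63) = 1 − Φ(3.63/√t) = 1 − Φ(3.63/√16.5) = 1 − Φ(0.8936). So
  P(M_{16.5} ≥ 3.63) = 2(1 − Φ(0.8936)) ≈ 0.3715.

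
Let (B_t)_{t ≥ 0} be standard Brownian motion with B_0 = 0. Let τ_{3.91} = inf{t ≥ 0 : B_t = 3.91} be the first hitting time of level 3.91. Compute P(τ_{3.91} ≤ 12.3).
P(τ_{3.91} ≤ 12.3) = 2(1 − Φ(3.91/√12.3)) = 2(1 − Φ(1.1149)) ≈ 0.2649

By the reflection principle for standard BM, P(τ_b ≤ t) = 2 · P(B_t ≥ b). Since B_t ~ N(0, t), P(B_t ≥ 3.91) = 1 − Φ(3.91/√t) = 1 − Φ(3.91/√12.3) = 1 − Φ(1.1149) ≈ 0.13245. Doubling: P(τ_{3.91} ≤ 12.3) ≈ 2 · 0.13245 = 0.26490 ≈ 0.2649.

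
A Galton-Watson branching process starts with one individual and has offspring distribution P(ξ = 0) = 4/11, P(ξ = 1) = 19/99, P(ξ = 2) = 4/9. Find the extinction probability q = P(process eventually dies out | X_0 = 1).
q = 9/11

The pgf is f(s) = 4/11 + 19/99·s + 4/9·s². The extinction probability q is the smallest fixed point of f in [0, 1]. Setting s = f(s):
  4/9·s² + (19/99 − 1)·s + 4/11 = 0
  4/9·s² − (4/11 + 4/9)·s + 4/11 = 0
which factors as (s − 1)·(4/9·s − 4/11) = 0, giving roots s = 1 and s = (4/11)/(4/9) = 9/11.
Mean offspring μ = 19/99 + 2·4/9 = 107/99 > 1 (supercritical), so q < 1. The extinction probability is the smaller root: q = (4/11)/(4/9) = 9/11.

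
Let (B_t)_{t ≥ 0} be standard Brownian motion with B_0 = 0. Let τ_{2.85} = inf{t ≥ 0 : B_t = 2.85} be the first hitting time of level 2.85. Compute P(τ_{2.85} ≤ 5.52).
P(τ_{2.85} ≤ 5.52) = 2(1 − Φ(2.85/√5.52)) = 2(1 − Φ(1.2130)) ≈ 0.2251

By the reflection principle for standard BM, P(τ_b ≤ t) = 2 · P(B_t ≥ b). Since B_t ~ N(0, t), P(B_t ≥ 2.85) = 1 − Φ(2.85/√t) = 1 − Φ(2.85/√5.52) = 1 − Φ(1.2130) ≈ 0.11256. Doubling: P(τ_{2.85} ≤ 5.52) ≈ 2 · 0.11256 = 0.22512 ≈ 0.2251.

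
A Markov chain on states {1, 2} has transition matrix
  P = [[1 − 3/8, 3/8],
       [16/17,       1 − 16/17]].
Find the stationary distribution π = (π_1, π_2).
π_1 = 128/179, π_2 = 51/179

Solve πP = π with π_1 + π_2 = 1. From πP = π: π_1 · (1 − 3/8) + π_2 · 16/17 = π_1 ⇒ π_2 · 16/17 = π_1 · 3/8 ⇒ π_2/π_1 = (3/8)/(16/17) = 51/128. Together with π_1 + π_2 = 1:
  π_1 = (16/17)/(3/8 + 16/17) = (16/17)/(179/136) = 128/179,
  π_2 = (3/8)/(3/8 + 16/17) = (3/8)/(179/136) = 51/179.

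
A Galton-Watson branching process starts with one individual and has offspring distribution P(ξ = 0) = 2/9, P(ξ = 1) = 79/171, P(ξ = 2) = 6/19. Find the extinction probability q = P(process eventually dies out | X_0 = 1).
q = 19/27

The pgf is f(s) = 2/9 + 79/171·s + 6/19·s². The extinction probability q is the smallest fixed point of f in [0, 1]. Setting s = f(s):
  6/19·s² + (79/171 − 1)·s + 2/9 = 0
  6/19·s² − (2/9 + 6/19)·s + 2/9 = 0
which factors as (s − 1)·(6/19·s − 2/9) = 0, giving roots s = 1 and s = (2/9)/(6/19) = 19/27.
Mean offspring μ = 79/171 + 2·6/19 = 187/171 > 1 (supercritical), so q < 1. The extinction probability is the smaller root: q = (2/9)/(6/19) = 19/27.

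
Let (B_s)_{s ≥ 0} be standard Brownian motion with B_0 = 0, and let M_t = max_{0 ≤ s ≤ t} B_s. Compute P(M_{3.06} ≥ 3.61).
P(M_{3.06} ≥ 3.61) = 2·P(B_{3.06} ≥ 3.61) = 2(1 − Φ(3.61/√3.06)) ≈ 0.0390

By the reflection principle for Brownian motion, P(M_t ≥ a) = 2 · P(B_t ≥ a) for a ≥ 0. Since B_t ~ N(0, t), P(B_t ≥ 3.61) = 1 − Φ(3.61/√t) = 1 − Φ(3.61/√3.06) = 1 − Φ(2.0637). So
  P(M_{3.06} ≥ 3.61) = 2(1 − Φ(2.0637)) ≈ 0.0390.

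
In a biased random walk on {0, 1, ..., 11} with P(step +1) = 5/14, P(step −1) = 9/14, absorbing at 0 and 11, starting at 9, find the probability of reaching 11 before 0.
P(hit 11 before 0) = (1 − (9/5)^9) / (1 − (9/5)^11) = 2409171025/7833057871

Let u_k denote P(reach 11 before 0 | start at k). Boundary: u_0 = 0, u_11 = 1. Recurrence: u_k = 5/14·u_{k+1} + 9/14·u_{k-1} for 1 ≤ k ≤ 10. Try u_k = A + B·r^k with r = q/p = (9/14)/(5/14) = 9/5. Substitution satisfies the recurrence; boundary conditions give:
  u_k = (1 − r^k) / (1 − r^N) = (1 − (9/5)^9) / (1 − (9/5)^11) = 2409171025/7833057871.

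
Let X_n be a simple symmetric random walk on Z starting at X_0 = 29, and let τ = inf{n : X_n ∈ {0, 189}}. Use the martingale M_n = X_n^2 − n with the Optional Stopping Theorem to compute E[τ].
E[τ] = 4640

M_n = X_n^2 − n is a martingale (since E[X_{n+1}^2 | F_n] = X_n^2 + 1). By OST (τ has finite mean in a bounded region), E[M_τ] = E[M_0] = X_0^2 − 0 = 29^2 = 841. Also E[M_τ] = E[X_τ^2] − E[τ]. The walk exits at 0 or 189, with P(hit 189 first) = 29/189, so E[X_τ^2] = 189^2 · 29/189 + 0 = 5481. Thus E[τ] = E[X_τ^2] − E[M_τ] = 5481 − 841 = 4640 = 29(189 − 29) = 4640.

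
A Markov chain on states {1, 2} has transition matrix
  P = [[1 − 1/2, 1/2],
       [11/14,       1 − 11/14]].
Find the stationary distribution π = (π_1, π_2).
π_1 = 11/18, π_2 = 7/18

Solve πP = π with π_1 + π_2 = 1. From πP = π: π_1 · (1 − 1/2) + π_2 · 11/14 = π_1 ⇒ π_2 · 11/14 = π_1 · 1/2 ⇒ π_2/π_1 = (1/2)/(11/14) = 7/11. Together with π_1 + π_2 = 1:
  π_1 = (11/14)/(1/2 + 11/14) = (11/14)/(9/7) = 11/18,
  π_2 = (1/2)/(1/2 + 11/14) = (1/2)/(9/7) = 7/18.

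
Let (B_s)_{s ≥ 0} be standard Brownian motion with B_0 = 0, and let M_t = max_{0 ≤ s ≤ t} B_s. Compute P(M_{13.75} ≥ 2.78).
P(M_{13.75} ≥ 2.78) = 2·P(B_{13.75} ≥ 2.78) = 2(1 − Φ(2.78/√13.75)) ≈ 0.4534

By the reflection principle for Brownian motion, P(M_t ≥ a) = 2 · P(B_t ≥ a) for a ≥ 0. Since B_t ~ N(0, t), P(B_t ≥ 2.78) = 1 − Φ(2.78/√t) = 1 − Φ(2.78/√13.75) = 1 − Φ(0.7497). So
  P(M_{13.75} ≥ 2.78) = 2(1 − Φ(0.7497)) ≈ 0.4534.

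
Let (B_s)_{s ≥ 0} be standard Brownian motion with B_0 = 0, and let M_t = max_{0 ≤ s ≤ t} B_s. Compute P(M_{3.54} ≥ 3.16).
P(M_{3.54} ≥ 3.16) = 2·P(B_{3.54} ≥ 3.16) = 2(1 − Φ(3.16/√3.54)) ≈ 0.0931

By the reflection principle for Brownian motion, P(M_t ≥ a) = 2 · P(B_t ≥ a) for a ≥ 0. Since B_t ~ N(0, t), P(B_t ≥ 3.16) = 1 − Φ(3.16/√t) = 1 − Φ(3.16/√3.54) = 1 − Φ(1.6795). So
  P(M_{3.54} ≥ 3.16) = 2(1 − Φ(1.6795)) ≈ 0.0931.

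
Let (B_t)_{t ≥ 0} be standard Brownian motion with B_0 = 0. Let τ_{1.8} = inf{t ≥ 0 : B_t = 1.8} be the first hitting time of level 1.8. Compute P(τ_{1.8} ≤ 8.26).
P(τ_{1.8} ≤ 8.26) = 2(1 − Φ(1.8/√8.26)) = 2(1 − Φ(0.6263)) ≈ 0.5311

By the reflection principle for standard BM, P(τ_b ≤ t) = 2 · P(B_t ≥ b). Since B_t ~ N(0, t), P(B_t ≥ 1.8) = 1 − Φ(1.8/√t) = 1 − Φ(1.8/√8.26) = 1 − Φ(0.6263) ≈ 0.26556. Doubling: P(τ_{1.8} ≤ 8.26) ≈ 2 · 0.26556 = 0.53112 ≈ 0.5311.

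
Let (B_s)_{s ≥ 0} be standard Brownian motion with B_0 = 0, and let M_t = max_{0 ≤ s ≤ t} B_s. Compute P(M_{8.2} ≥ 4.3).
P(M_{8.2} ≥ 4.3) = 2·P(B_{8.2} ≥ 4.3) = 2(1 − Φ(4.3/√8.2)) ≈ 0.1332

By the reflection principle for Brownian motion, P(M_t ≥ a) = 2 · P(B_t ≥ a) for a ≥ 0. Since B_t ~ N(0, t), P(B_t ≥ 4.3) = 1 − Φ(4.3/√t) = 1 − Φ(4.3/√8.2) = 1 − Φ(1.5016). So
  P(M_{8.2} ≥ 4.3) = 2(1 − Φ(1.5016)) ≈ 0.1332.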